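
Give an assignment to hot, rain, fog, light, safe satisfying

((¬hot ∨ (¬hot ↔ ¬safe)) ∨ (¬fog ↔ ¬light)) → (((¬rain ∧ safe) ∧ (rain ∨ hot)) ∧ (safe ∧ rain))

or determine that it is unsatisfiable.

hot = True; rain = True; fog = True; light = False; safe = False

  ((¬hot ∨ (¬hot ↔ ¬safe)) ∨ (¬fog ↔ ¬light)) → (((¬rain ∧ safe) ∧ (rain ∨ hot)) ∧ (safe ∧ rain)) = True
    (¬hot ∨ (¬hot ↔ ¬safe)) ∨ (¬fog ↔ ¬light) = False
      ¬hot ∨ (¬hot ↔ ¬safe) = False
        ¬hot = False
        ¬hot ↔ ¬safe = False
          ¬hot = False
          ¬safe = True
      ¬fog ↔ ¬light = False
        ¬fog = False
        ¬light = True
    ((¬rain ∧ safe) ∧ (rain ∨ hot)) ∧ (safe ∧ rain) = False
      (¬rain ∧ safe) ∧ (rain ∨ hot) = False
        ¬rain ∧ safe = False
          ¬rain = False
        rain ∨ hot = True
      safe ∧ rain = False
The formula evaluates to True.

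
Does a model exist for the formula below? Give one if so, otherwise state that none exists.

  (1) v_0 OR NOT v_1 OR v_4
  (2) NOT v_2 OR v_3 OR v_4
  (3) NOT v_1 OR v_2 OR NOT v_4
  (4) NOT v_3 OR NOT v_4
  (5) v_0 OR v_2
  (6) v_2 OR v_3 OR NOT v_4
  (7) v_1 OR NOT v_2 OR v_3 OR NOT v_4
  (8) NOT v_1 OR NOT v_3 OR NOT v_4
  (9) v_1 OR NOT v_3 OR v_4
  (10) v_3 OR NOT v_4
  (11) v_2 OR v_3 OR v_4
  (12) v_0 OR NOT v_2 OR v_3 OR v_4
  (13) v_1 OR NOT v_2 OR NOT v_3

v_0 = True; v_1 = True; v_2 = True; v_3 = True; v_4 = False

Set v_0 = True.
Set v_1 = True.
Set v_2 = True.
Set v_3 = True.
  then (NOT v_3 OR NOT v_4) forces v_4 = False.
All clauses satisfied.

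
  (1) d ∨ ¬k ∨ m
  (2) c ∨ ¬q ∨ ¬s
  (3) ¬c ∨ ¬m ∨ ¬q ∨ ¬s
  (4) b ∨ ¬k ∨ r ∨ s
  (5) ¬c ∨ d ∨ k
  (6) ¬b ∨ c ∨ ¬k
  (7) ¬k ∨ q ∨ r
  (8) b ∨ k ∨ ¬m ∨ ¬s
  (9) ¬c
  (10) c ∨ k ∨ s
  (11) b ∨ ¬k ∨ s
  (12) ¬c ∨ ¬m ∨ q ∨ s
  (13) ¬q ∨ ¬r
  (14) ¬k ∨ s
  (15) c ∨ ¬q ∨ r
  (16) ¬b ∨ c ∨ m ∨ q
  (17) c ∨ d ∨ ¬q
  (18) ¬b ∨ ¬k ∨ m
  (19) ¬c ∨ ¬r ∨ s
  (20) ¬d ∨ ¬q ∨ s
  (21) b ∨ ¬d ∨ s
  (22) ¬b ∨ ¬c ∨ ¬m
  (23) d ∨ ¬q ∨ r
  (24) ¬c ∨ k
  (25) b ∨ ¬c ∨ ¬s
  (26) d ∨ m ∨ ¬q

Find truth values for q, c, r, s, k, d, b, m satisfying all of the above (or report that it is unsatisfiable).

Unit clause (¬c) forces c = False.
Try q = True:
  (c ∨ ¬q ∨ ¬s) forces s = False.
  (c ∨ k ∨ s) forces k = True.
  clause (¬k ∨ s) is falsified — backtrack.
So q = False.
Set r = False.
  then (¬k ∨ q ∨ r) forces k = False.
  then (c ∨ k ∨ s) forces s = True.
Set d = True.
Set b = False.
  then (b ∨ k ∨ ¬m ∨ ¬s) forces m = False.
All clauses satisfied.

q = False, c = False, r = False, s = True, k = False, d = True, b = False, m = False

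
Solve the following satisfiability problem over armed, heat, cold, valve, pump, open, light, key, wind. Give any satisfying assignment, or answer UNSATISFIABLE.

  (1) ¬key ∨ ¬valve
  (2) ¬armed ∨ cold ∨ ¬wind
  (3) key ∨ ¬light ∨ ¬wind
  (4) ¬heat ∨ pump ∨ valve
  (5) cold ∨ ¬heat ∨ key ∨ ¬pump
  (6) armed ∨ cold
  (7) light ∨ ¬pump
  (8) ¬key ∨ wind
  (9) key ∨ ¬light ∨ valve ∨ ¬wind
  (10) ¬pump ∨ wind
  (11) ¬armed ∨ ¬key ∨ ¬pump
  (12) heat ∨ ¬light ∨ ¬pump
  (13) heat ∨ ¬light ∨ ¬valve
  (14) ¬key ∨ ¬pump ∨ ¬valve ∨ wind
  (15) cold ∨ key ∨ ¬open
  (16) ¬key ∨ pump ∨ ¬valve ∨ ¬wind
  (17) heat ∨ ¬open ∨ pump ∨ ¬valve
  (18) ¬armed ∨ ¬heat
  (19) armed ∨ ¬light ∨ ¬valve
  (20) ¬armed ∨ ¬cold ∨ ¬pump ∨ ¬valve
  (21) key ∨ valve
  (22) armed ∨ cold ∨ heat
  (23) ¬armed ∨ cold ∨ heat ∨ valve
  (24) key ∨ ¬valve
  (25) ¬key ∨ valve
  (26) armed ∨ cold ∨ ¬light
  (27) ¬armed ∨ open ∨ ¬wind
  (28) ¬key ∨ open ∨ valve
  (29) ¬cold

Unsatisfiable — no assignment works.

Case valve = True:
  (¬key ∨ ¬valve) forces key = False.
  Clause (key ∨ ¬valve) is falsified — contradiction.
Case valve = False:
  (key ∨ valve) forces key = True.
  Clause (¬key ∨ valve) is falsified — contradiction.
Both cases fail, so the formula is unsatisfiable.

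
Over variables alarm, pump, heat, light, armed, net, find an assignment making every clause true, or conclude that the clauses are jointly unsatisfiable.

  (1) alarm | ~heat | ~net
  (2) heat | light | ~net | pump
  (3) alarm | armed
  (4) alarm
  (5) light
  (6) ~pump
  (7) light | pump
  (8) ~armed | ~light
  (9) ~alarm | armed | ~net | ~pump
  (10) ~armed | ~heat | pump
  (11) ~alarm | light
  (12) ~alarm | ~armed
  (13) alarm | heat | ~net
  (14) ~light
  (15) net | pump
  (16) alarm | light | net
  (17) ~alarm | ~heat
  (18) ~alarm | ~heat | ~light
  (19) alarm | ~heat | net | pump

No satisfying assignment exists.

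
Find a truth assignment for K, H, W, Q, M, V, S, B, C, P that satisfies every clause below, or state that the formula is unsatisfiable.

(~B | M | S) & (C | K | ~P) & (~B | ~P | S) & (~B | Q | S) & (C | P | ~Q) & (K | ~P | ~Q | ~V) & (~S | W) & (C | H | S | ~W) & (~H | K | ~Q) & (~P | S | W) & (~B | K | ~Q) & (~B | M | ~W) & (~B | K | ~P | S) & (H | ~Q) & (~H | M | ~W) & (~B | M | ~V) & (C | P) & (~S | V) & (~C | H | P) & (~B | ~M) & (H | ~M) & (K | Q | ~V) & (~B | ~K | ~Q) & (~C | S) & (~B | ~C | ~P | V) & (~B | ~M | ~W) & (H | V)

K = True, H = True, W = True, Q = True, M = True, V = False, S = False, B = False, C = False, P = True

Set K = True.
Set H = True.
Try W = False:
  (~S | W) forces S = False.
  (~P | S | W) forces P = False.
  (C | P) forces C = True.
  clause (~C | S) is falsified — backtrack.
So W = True.
  then (~H | M | ~W) forces M = True.
  then (~B | ~M) forces B = False.
Set Q = True.
Set V = False.
  then (~S | V) forces S = False.
  then (~C | S) forces C = False.
  then (C | P | ~Q) forces P = True.
All clauses satisfied.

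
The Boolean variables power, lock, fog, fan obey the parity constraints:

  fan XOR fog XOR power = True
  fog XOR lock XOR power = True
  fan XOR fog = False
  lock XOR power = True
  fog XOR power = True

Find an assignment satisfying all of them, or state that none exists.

power: True, lock: False, fog: False, fan: False

fan XOR fog XOR power = F XOR F XOR T = True ✓
fog XOR lock XOR power = F XOR F XOR T = True ✓
fan XOR fog = F XOR F = False ✓
lock XOR power = F XOR T = True ✓
fog XOR power = F XOR T = True ✓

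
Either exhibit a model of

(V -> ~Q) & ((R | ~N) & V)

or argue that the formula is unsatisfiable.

Q: False, N: True, R: True, V: True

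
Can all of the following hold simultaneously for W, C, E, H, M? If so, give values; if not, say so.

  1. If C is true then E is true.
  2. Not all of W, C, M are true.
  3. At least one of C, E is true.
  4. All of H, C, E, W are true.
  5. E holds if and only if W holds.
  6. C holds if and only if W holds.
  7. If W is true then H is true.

W=T, C=T, E=T, H=T, M=F

  (1) C=T ⇒ E: T ✓
  (2) {W, C, M}: 2/3 true — not all ✓
  (3) {C, E}: 2 true — at least one ✓
  (4) {H, C, E, W}: all 4 true ✓
  (5) E=T, W=T — same ✓
  (6) C=T, W=T — same ✓
  (7) W=T ⇒ H: T ✓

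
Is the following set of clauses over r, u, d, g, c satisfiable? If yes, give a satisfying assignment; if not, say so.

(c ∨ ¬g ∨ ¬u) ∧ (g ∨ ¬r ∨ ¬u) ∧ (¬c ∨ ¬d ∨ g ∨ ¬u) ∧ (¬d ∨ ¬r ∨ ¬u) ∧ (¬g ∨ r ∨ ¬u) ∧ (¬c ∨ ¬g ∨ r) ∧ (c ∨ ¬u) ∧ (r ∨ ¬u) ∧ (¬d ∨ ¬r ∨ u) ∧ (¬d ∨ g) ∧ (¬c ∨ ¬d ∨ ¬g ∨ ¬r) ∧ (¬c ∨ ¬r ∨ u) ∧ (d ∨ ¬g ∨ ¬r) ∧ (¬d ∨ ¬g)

Set r = True.
Try u = True:
  (g ∨ ¬r ∨ ¬u) forces g = True.
  (c ∨ ¬g ∨ ¬u) forces c = True.
  (¬d ∨ ¬r ∨ ¬u) forces d = False.
  clause (d ∨ ¬g ∨ ¬r) is falsified — backtrack.
So u = False.
  then (¬d ∨ ¬r ∨ u) forces d = False.
  then (¬c ∨ ¬r ∨ u) forces c = False.
  then (d ∨ ¬g ∨ ¬r) forces g = False.
All clauses satisfied.

r = True, u = False, d = False, g = False, c = False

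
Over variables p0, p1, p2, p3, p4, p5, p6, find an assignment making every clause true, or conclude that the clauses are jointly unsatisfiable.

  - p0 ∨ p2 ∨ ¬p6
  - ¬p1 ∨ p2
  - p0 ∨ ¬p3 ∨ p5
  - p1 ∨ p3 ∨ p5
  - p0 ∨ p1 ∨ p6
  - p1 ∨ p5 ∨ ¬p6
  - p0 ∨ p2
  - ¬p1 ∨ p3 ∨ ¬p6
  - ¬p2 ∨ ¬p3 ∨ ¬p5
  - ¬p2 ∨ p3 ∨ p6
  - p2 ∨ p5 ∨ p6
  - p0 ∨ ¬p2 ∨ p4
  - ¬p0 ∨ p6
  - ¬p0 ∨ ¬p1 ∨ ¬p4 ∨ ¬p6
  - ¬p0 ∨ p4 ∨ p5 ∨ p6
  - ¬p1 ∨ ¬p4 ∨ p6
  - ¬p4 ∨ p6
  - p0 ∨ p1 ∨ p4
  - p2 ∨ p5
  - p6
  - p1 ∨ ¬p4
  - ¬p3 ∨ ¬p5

p0 = True; p1 = False; p2 = True; p3 = False; p4 = False; p5 = True; p6 = True

Unit clause (p6) forces p6 = True.
Set p0 = True.
Set p1 = False.
  then (p1 ∨ p5 ∨ ¬p6) forces p5 = True.
  then (p1 ∨ ¬p4) forces p4 = False.
  then (¬p3 ∨ ¬p5) forces p3 = False.
Set p2 = True.
All clauses satisfied.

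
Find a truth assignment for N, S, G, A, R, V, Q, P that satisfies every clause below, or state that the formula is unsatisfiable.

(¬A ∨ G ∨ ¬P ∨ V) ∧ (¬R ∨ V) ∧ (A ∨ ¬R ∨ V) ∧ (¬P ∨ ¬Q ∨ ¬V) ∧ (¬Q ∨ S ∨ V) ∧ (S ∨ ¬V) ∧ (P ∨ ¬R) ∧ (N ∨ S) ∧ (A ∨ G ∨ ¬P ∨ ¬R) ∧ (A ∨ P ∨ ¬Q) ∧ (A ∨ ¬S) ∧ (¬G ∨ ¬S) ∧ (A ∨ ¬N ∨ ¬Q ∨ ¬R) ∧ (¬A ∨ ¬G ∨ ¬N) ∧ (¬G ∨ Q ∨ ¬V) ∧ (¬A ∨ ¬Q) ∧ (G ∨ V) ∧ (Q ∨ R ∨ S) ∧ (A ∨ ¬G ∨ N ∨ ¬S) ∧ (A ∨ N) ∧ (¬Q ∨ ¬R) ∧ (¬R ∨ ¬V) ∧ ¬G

Unit clause (¬G) forces G = False.
In (G ∨ V) only V is left, so V = True.
In (¬R ∨ ¬V) only ¬R is left, so R = False.
In (S ∨ ¬V) only S is left, so S = True.
In (A ∨ ¬S) only A is left, so A = True.
In (¬A ∨ ¬Q) only ¬Q is left, so Q = False.
Set N = False.
Set P = True.
All clauses satisfied.

N: False, S: True, G: False, A: True, R: False, V: True, Q: False, P: True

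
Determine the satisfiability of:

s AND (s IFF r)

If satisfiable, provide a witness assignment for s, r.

s = True, r = True

  s IFF r = True
Both conjuncts True, so the formula holds.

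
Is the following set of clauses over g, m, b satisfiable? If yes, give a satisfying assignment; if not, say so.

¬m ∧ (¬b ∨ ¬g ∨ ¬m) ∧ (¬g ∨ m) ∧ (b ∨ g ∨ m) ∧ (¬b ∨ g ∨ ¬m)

g = False, m = False, b = True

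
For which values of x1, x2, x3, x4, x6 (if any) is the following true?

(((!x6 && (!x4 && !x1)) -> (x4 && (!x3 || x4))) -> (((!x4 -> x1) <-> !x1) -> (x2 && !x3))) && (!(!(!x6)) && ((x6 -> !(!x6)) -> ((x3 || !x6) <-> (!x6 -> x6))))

Unsatisfiable — no assignment works.

Case x6 = True: the conjunct !(!(!x6)) becomes !(!False) = False.
Case x6 = False: the conjunct (x6 -> !(!x6)) -> ((x3 || !x6) <-> (!x6 -> x6)) becomes (False -> False) -> (True <-> False) = False.
Both cases fail — unsatisfiable.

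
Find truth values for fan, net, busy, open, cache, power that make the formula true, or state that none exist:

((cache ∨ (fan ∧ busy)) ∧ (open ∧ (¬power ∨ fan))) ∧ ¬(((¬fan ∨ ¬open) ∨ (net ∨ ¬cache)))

fan = True, net = False, busy = True, open = True, cache = True, power = True

  (cache ∨ (fan ∧ busy)) ∧ (open ∧ (¬power ∨ fan)) = True
    cache ∨ (fan ∧ busy) = True
      fan ∧ busy = True
    open ∧ (¬power ∨ fan) = True
      ¬power ∨ fan = True
        ¬power = False
  ¬(((¬fan ∨ ¬open) ∨ (net ∨ ¬cache))) = True
    (¬fan ∨ ¬open) ∨ (net ∨ ¬cache) = False
      ¬fan ∨ ¬open = False
        ¬fan = False
        ¬open = False
      net ∨ ¬cache = False
        ¬cache = False
Both conjuncts True, so the formula holds.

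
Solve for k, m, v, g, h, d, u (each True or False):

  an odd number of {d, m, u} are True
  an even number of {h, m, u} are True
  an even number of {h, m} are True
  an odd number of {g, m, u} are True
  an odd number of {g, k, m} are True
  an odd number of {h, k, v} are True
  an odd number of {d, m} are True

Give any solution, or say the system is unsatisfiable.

k = False, m = False, v = True, g = True, h = False, d = True, u = False

{d, m, u}: 1 true → odd ✓
{h, m, u}: 0 true → even ✓
{h, m}: 0 true → even ✓
{g, m, u}: 1 true → odd ✓
{g, k, m}: 1 true → odd ✓
{h, k, v}: 1 true → odd ✓
{d, m}: 1 true → odd ✓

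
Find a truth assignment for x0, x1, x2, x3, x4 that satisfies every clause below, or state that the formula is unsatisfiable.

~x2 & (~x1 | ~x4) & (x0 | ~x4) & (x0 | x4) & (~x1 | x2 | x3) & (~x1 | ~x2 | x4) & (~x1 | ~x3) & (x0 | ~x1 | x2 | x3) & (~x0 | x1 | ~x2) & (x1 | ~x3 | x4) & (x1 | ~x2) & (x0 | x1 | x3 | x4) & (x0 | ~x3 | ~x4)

x0 = True; x1 = False; x2 = False; x3 = False; x4 = True

Unit clause (~x2) forces x2 = False.
Try x0 = False:
  (x0 | ~x4) forces x4 = False.
  clause (x0 | x4) is falsified — backtrack.
So x0 = True.
Set x1 = False.
Set x3 = False.
Set x4 = True.
All clauses satisfied.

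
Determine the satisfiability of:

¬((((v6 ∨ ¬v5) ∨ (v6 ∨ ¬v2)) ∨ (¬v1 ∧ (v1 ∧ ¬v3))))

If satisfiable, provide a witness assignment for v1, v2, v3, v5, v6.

v1 = False, v2 = True, v3 = True, v5 = True, v6 = False

  ¬((((v6 ∨ ¬v5) ∨ (v6 ∨ ¬v2)) ∨ (¬v1 ∧ (v1 ∧ ¬v3)))) = True
    ((v6 ∨ ¬v5) ∨ (v6 ∨ ¬v2)) ∨ (¬v1 ∧ (v1 ∧ ¬v3)) = False
      (v6 ∨ ¬v5) ∨ (v6 ∨ ¬v2) = False
        v6 ∨ ¬v5 = False
          ¬v5 = False
        v6 ∨ ¬v2 = False
          ¬v2 = False
      ¬v1 ∧ (v1 ∧ ¬v3) = False
        ¬v1 = True
        v1 ∧ ¬v3 = False
          ¬v3 = False
The formula evaluates to True.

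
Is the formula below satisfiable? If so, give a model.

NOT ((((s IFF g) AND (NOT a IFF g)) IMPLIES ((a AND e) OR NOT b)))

b: True, e: False, s: False, a: True, g: False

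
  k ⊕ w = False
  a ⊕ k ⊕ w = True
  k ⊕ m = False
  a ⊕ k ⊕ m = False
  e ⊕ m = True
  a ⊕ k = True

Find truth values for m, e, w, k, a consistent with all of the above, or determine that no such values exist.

Adding constraints 1, 2, 3, 4 mod 2: every variable appears an even number of times on the left, so the left side is 0.
But the right sides sum to 1 (mod 2). 0 ≠ 1 — the system is inconsistent.

Unsatisfiable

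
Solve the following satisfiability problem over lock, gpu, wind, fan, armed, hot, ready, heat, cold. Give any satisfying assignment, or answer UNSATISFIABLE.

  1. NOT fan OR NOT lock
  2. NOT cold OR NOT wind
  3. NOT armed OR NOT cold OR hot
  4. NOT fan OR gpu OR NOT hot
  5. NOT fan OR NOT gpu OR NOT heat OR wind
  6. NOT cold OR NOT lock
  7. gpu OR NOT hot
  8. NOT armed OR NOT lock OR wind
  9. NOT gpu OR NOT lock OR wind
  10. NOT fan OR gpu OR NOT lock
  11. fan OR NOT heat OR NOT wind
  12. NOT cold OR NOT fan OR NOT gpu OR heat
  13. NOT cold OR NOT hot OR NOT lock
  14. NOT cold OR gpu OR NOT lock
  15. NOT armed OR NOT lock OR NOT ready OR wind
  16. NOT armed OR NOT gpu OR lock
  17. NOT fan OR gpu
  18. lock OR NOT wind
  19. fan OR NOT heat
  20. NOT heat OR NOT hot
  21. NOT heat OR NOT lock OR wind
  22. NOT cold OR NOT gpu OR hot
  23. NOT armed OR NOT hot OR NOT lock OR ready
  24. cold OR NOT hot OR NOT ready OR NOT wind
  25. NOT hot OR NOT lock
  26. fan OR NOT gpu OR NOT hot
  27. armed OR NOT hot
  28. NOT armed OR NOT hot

lock: False, gpu: False, wind: False, fan: False, armed: False, hot: False, ready: False, heat: False, cold: True

Set lock = False.
  then (lock OR NOT wind) forces wind = False.
Set gpu = False.
  then (gpu OR NOT hot) forces hot = False.
  then (NOT fan OR gpu) forces fan = False.
  then (fan OR NOT heat) forces heat = False.
Set armed = False.
Set ready = False.
Set cold = True.
All clauses satisfied.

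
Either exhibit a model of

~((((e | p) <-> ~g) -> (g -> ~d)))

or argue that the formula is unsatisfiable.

g = True; d = True; p = False; e = False

  ~((((e | p) <-> ~g) -> (g -> ~d))) = True
    ((e | p) <-> ~g) -> (g -> ~d) = False
      (e | p) <-> ~g = True
        e | p = False
        ~g = False
      g -> ~d = False
        ~d = False
The formula evaluates to True.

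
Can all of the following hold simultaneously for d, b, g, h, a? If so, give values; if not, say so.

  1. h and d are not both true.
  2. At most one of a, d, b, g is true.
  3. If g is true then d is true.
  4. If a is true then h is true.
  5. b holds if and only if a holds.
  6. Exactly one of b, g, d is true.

d=T; b=F; g=F; h=F; a=F

  (1) h=F, d=T — not both ✓
  (2) {a, d, b, g}: 1 true — at most one ✓
  (3) g=F ⇒ d: vacuous ✓
  (4) a=F ⇒ h: vacuous ✓
  (5) b=F, a=F — same ✓
  (6) {b, g, d}: 1 true — exactly one ✓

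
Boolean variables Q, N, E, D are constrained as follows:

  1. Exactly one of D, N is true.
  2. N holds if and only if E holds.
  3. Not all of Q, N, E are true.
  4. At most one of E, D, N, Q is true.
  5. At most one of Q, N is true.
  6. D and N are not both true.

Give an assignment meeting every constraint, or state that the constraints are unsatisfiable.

Q=F; N=F; E=F; D=T

  (1) {D, N}: 1 true — exactly one ✓
  (2) N=F, E=F — same ✓
  (3) {Q, N, E}: 0/3 true — not all ✓
  (4) {E, D, N, Q}: 1 true — at most one ✓
  (5) {Q, N}: 0 true — at most one ✓
  (6) D=T, N=F — not both ✓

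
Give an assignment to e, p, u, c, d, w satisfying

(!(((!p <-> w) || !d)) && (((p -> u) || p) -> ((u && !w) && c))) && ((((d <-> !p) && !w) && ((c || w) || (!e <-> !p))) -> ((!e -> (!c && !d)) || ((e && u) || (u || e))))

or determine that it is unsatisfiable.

e: False, p: False, u: True, c: True, d: True, w: False

  !(((!p <-> w) || !d)) && (((p -> u) || p) -> ((u && !w) && c)) = True
    !(((!p <-> w) || !d)) = True
      (!p <-> w) || !d = False
        !p <-> w = False
          !p = True
        !d = False
    ((p -> u) || p) -> ((u && !w) && c) = True
      (p -> u) || p = True
        p -> u = True
      (u && !w) && c = True
        u && !w = True
          !w = True
  (((d <-> !p) && !w) && ((c || w) || (!e <-> !p))) -> ((!e -> (!c && !d)) || ((e && u) || (u || e))) = True
    ((d <-> !p) && !w) && ((c || w) || (!e <-> !p)) = True
      (d <-> !p) && !w = True
        d <-> !p = True
          !p = True
        !w = True
      (c || w) || (!e <-> !p) = True
        c || w = True
        !e <-> !p = True
          !e = True
          !p = True
    (!e -> (!c && !d)) || ((e && u) || (u || e)) = True
      !e -> (!c && !d) = False
        !e = True
        !c && !d = False
          !c = False
          !d = False
      (e && u) || (u || e) = True
        e && u = False
        u || e = True
Both conjuncts True, so the formula holds.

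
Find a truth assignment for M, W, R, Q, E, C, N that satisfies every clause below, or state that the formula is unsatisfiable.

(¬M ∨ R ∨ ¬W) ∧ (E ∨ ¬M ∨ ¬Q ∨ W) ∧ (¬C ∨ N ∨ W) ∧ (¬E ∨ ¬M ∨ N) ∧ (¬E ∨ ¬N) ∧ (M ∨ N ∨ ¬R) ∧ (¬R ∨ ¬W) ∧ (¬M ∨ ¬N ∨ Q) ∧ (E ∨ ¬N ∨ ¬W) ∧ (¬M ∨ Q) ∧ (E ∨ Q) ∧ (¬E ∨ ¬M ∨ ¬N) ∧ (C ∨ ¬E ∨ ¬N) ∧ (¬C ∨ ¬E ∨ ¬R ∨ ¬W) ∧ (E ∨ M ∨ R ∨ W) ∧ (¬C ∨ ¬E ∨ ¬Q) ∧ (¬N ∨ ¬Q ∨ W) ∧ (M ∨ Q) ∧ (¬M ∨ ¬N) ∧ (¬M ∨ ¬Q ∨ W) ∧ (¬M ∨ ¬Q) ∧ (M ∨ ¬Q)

The formula is unsatisfiable.

Case M = True:
  (¬M ∨ Q) forces Q = True.
  Clause (¬M ∨ ¬Q) is falsified — contradiction.
Case M = False:
  (M ∨ Q) forces Q = True.
  Clause (M ∨ ¬Q) is falsified — contradiction.
Both cases fail, so the formula is unsatisfiable.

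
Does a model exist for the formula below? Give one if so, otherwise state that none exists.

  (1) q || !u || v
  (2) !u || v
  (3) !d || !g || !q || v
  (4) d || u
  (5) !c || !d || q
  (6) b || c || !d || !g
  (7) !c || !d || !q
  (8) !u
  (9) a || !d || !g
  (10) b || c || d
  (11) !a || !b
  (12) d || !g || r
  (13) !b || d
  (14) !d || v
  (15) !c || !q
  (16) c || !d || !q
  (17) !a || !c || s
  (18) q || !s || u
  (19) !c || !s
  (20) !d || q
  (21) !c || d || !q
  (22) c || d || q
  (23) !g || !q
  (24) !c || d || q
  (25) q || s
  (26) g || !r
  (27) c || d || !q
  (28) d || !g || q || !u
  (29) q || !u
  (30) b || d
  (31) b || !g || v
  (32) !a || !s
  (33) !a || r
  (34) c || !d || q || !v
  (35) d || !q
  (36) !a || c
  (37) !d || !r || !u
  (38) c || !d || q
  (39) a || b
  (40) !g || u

UNSATISFIABLE

Case u = True:
  Clause (!u) is falsified — contradiction.
Case u = False:
  (d || u) forces d = True.
  (!d || v) forces v = True.
  (!d || q) forces q = True.
  (!c || !d || !q) forces c = False.
  Clause (c || !d || !q) is falsified — contradiction.
Both cases fail, so the formula is unsatisfiable.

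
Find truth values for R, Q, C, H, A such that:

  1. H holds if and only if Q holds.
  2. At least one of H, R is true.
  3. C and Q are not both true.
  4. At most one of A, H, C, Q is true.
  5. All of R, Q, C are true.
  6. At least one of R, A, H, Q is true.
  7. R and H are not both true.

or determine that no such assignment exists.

UNSATISFIABLE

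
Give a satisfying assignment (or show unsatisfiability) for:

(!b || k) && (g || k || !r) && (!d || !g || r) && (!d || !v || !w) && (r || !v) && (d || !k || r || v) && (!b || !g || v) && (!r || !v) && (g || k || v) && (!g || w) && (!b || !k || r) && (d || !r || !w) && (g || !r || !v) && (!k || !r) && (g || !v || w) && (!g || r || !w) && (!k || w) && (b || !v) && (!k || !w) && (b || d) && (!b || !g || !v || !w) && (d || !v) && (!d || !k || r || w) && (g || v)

g = True, w = True, r = True, d = True, v = False, b = False, k = False

Try g = False:
  (g || v) forces v = True.
  (r || !v) forces r = True.
  clause (!r || !v) is falsified — backtrack.
So g = True.
  then (!g || w) forces w = True.
  then (!g || r || !w) forces r = True.
  then (!k || !w) forces k = False.
  then (!b || k) forces b = False.
  then (!r || !v) forces v = False.
  then (d || !r || !w) forces d = True.
All clauses satisfied.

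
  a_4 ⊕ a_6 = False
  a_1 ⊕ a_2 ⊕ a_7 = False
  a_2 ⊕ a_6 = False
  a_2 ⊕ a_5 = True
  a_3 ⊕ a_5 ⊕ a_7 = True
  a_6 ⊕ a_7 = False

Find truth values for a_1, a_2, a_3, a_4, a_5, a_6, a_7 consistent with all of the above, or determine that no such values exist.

a_1 = False, a_2 = False, a_3 = False, a_4 = False, a_5 = True, a_6 = False, a_7 = False

a_4 ⊕ a_6 = F ⊕ F = False ✓
a_1 ⊕ a_2 ⊕ a_7 = F ⊕ F ⊕ F = False ✓
a_2 ⊕ a_6 = F ⊕ F = False ✓
a_2 ⊕ a_5 = F ⊕ T = True ✓
a_3 ⊕ a_5 ⊕ a_7 = F ⊕ T ⊕ F = True ✓
a_6 ⊕ a_7 = F ⊕ F = False ✓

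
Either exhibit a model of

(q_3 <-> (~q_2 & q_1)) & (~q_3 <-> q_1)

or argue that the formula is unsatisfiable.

q_1: True, q_2: True, q_3: False

  q_3 <-> (~q_2 & q_1) = True
    ~q_2 & q_1 = False
      ~q_2 = False
  ~q_3 <-> q_1 = True
    ~q_3 = True
Both conjuncts True, so the formula holds.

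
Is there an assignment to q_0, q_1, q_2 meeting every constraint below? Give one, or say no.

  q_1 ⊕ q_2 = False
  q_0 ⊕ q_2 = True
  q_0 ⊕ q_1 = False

Unsatisfiable

Adding constraints 1, 2, 3 mod 2: every variable appears an even number of times on the left, so the left side is 0.
But the right sides sum to 1 (mod 2). 0 ≠ 1 — the system is inconsistent.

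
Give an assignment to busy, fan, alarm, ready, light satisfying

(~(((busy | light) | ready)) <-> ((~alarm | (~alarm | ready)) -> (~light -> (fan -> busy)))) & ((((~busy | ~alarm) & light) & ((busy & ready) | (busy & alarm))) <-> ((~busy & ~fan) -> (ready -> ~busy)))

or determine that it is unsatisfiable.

Case busy = True: the conjunct ~(((busy | light) | ready)) <-> ((~alarm | (~alarm | ready)) -> (~light -> (fan -> busy))) becomes ~True <-> ((~alarm | (~alarm | ready)) -> True) = False.
Case busy = False: the conjunct (((~busy | ~alarm) & light) & ((busy & ready) | (busy & alarm))) <-> ((~busy & ~fan) -> (ready -> ~busy)) becomes (light & False) <-> (~fan -> True) = False.
Both cases fail — unsatisfiable.

The formula is unsatisfiable.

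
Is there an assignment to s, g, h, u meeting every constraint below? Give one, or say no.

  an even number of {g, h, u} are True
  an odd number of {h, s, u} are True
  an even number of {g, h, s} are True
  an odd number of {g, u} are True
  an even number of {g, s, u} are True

s=T; g=F; h=T; u=T

{g, h, u}: 2 true → even ✓
{h, s, u}: 3 true → odd ✓
{g, h, s}: 2 true → even ✓
{g, u}: 1 true → odd ✓
{g, s, u}: 2 true → even ✓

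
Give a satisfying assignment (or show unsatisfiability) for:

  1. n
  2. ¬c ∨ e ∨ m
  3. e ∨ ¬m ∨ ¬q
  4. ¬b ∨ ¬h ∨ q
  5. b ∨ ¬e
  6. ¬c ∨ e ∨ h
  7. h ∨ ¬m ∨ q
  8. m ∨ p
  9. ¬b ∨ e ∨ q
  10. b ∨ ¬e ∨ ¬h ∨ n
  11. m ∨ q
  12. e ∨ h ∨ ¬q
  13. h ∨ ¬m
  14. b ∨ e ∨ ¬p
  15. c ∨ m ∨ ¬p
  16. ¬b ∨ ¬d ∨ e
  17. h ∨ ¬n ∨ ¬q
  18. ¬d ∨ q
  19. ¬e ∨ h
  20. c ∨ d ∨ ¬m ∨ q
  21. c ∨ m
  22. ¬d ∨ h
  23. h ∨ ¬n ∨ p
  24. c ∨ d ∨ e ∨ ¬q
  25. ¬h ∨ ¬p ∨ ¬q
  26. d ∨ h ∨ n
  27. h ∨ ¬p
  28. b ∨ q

d = False, p = False, b = True, h = True, m = True, q = True, c = True, e = True, n = True

Unit clause (n) forces n = True.
Set d = False.
Try p = True:
  (h ∨ ¬p) forces h = True.
  (¬h ∨ ¬p ∨ ¬q) forces q = False.
  (¬b ∨ ¬h ∨ q) forces b = False.
  clause (b ∨ q) is falsified — backtrack.
So p = False.
  then (m ∨ p) forces m = True.
  then (h ∨ ¬m) forces h = True.
Set b = True.
  then (¬b ∨ ¬h ∨ q) forces q = True.
  then (e ∨ ¬m ∨ ¬q) forces e = True.
Set c = True.
All clauses satisfied.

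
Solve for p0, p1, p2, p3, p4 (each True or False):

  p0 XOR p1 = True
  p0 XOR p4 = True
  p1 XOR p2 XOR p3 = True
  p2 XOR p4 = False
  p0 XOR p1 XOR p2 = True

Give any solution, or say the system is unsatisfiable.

p0: True; p1: False; p2: False; p3: True; p4: False

p0 XOR p1 = T XOR F = True ✓
p0 XOR p4 = T XOR F = True ✓
p1 XOR p2 XOR p3 = F XOR F XOR T = True ✓
p2 XOR p4 = F XOR F = False ✓
p0 XOR p1 XOR p2 = T XOR F XOR F = True ✓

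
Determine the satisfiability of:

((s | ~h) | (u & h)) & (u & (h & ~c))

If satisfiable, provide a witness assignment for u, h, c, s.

u=T, h=T, c=F, s=T

  (s | ~h) | (u & h) = True
    s | ~h = True
      ~h = False
    u & h = True
  u & (h & ~c) = True
    h & ~c = True
      ~c = True
Both conjuncts True, so the formula holds.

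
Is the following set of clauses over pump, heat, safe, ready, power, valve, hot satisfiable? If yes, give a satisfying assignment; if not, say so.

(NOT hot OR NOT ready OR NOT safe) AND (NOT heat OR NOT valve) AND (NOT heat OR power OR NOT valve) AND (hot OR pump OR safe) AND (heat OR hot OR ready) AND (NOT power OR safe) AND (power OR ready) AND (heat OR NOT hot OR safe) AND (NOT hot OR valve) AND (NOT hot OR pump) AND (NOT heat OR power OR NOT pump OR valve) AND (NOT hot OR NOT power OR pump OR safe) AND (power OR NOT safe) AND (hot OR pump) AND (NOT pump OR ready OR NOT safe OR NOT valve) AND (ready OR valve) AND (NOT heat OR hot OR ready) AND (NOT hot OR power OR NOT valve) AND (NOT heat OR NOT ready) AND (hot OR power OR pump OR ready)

Set pump = True.
Set heat = False.
Set safe = False.
  then (NOT power OR safe) forces power = False.
  then (power OR ready) forces ready = True.
  then (heat OR NOT hot OR safe) forces hot = False.
Set valve = True.
All clauses satisfied.

pump = True, heat = False, safe = False, ready = True, power = False, valve = True, hot = False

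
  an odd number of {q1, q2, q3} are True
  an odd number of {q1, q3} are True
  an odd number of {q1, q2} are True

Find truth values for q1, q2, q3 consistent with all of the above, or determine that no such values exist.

q1=T, q2=F, q3=F

{q1, q2, q3}: 1 true → odd ✓
{q1, q3}: 1 true → odd ✓
{q1, q2}: 1 true → odd ✓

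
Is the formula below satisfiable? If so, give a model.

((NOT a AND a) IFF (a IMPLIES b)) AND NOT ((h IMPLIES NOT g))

a = True; b = False; g = True; h = True

  (NOT a AND a) IFF (a IMPLIES b) = True
    NOT a AND a = False
      NOT a = False
    a IMPLIES b = False
  NOT ((h IMPLIES NOT g)) = True
    h IMPLIES NOT g = False
      NOT g = False
Both conjuncts True, so the formula holds.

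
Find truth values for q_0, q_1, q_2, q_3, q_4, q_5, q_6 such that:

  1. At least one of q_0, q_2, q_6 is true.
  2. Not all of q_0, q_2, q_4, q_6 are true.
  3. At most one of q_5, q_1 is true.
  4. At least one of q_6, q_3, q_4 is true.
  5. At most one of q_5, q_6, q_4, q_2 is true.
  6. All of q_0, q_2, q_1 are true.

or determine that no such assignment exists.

q_0: True, q_1: True, q_2: True, q_3: True, q_4: False, q_5: False, q_6: False

  (1) {q_0, q_2, q_6}: 2 true — at least one ✓
  (2) {q_0, q_2, q_4, q_6}: 2/4 true — not all ✓
  (3) {q_5, q_1}: 1 true — at most one ✓
  (4) {q_6, q_3, q_4}: 1 true — at least one ✓
  (5) {q_5, q_6, q_4, q_2}: 1 true — at most one ✓
  (6) {q_0, q_2, q_1}: all 3 true ✓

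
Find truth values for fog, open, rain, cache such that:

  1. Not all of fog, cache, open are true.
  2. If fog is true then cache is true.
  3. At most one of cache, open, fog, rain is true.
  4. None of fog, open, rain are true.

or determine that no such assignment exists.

fog=F, open=F, rain=F, cache=T

  (1) {fog, cache, open}: 1/3 true — not all ✓
  (2) fog=F ⇒ cache: vacuous ✓
  (3) {cache, open, fog, rain}: 1 true — at most one ✓
  (4) {fog, open, rain}: 0 true — none ✓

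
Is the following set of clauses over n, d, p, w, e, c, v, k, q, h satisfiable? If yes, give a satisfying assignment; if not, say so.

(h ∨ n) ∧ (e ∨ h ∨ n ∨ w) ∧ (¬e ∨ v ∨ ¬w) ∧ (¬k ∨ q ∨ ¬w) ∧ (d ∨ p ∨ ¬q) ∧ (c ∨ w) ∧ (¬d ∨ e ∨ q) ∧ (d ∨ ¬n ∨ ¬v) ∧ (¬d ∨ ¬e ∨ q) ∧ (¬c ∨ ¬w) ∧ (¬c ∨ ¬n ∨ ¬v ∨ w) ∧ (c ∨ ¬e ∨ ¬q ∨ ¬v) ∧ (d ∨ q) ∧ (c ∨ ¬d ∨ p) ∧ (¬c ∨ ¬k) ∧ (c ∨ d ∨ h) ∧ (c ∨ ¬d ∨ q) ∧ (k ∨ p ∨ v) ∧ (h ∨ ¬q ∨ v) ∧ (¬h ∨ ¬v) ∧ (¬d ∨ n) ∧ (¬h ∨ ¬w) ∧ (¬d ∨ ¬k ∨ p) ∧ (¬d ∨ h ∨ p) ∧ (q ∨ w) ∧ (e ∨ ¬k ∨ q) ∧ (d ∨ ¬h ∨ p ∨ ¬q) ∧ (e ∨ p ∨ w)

n = True; d = True; p = True; w = False; e = True; c = True; v = False; k = False; q = True; h = True

Set n = True.
Set d = True.
Try p = False:
  (c ∨ ¬d ∨ p) forces c = True.
  (¬c ∨ ¬w) forces w = False.
  (¬c ∨ ¬n ∨ ¬v ∨ w) forces v = False.
  (¬c ∨ ¬k) forces k = False.
  clause (k ∨ p ∨ v) is falsified — backtrack.
So p = True.
Set w = False.
  then (c ∨ w) forces c = True.
  then (¬c ∨ ¬n ∨ ¬v ∨ w) forces v = False.
  then (¬c ∨ ¬k) forces k = False.
  then (q ∨ w) forces q = True.
  then (h ∨ ¬q ∨ v) forces h = True.
Set e = True.
All clauses satisfied.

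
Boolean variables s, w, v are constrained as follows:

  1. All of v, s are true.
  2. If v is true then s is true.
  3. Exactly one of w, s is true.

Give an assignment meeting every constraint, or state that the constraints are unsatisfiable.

s = True, w = False, v = True

  (1) {v, s}: all 2 true ✓
  (2) v=T ⇒ s: T ✓
  (3) {w, s}: 1 true — exactly one ✓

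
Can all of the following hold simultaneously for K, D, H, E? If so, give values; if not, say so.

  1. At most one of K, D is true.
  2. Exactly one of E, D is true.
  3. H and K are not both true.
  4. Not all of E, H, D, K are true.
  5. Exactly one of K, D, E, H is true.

K = False, D = True, H = False, E = False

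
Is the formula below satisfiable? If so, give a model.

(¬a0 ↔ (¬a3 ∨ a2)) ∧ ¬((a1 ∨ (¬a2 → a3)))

a0=F, a1=F, a2=F, a3=F

  ¬a0 ↔ (¬a3 ∨ a2) = True
    ¬a0 = True
    ¬a3 ∨ a2 = True
      ¬a3 = True
  ¬((a1 ∨ (¬a2 → a3))) = True
    a1 ∨ (¬a2 → a3) = False
      ¬a2 → a3 = False
        ¬a2 = True
Both conjuncts True, so the formula holds.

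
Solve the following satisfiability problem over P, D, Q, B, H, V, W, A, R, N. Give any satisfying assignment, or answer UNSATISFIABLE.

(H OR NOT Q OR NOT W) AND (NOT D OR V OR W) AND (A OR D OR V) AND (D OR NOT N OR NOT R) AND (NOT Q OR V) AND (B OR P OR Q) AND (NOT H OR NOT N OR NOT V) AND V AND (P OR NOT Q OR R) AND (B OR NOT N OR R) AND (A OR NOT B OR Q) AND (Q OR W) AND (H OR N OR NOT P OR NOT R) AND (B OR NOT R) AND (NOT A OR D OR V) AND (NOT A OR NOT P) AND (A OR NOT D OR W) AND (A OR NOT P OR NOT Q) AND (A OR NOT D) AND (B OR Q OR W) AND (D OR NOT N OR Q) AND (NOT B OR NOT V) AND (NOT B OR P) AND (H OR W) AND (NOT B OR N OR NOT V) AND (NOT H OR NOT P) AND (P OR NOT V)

Unit clause (V) forces V = True.
In (NOT B OR NOT V) only NOT B is left, so B = False.
In (P OR NOT V) only P is left, so P = True.
In (B OR NOT R) only NOT R is left, so R = False.
In (NOT A OR NOT P) only NOT A is left, so A = False.
In (A OR NOT P OR NOT Q) only NOT Q is left, so Q = False.
In (A OR NOT D) only NOT D is left, so D = False.
In (B OR Q OR W) only W is left, so W = True.
In (D OR NOT N OR Q) only NOT N is left, so N = False.
In (NOT H OR NOT P) only NOT H is left, so H = False.
All clauses satisfied.

P = True; D = False; Q = False; B = False; H = False; V = True; W = True; A = False; R = False; N = False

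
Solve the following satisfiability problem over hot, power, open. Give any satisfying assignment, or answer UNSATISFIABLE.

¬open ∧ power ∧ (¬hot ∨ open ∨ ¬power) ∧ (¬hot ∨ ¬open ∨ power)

Unit clause (¬open) forces open = False.
Unit clause (power) forces power = True.
In (¬hot ∨ open ∨ ¬power) only ¬hot is left, so hot = False.
Check each clause:
  (¬open): ¬open holds.
  (power): power holds.
  (¬hot ∨ open ∨ ¬power): ¬hot holds.
  (¬hot ∨ ¬open ∨ power): ¬hot holds.
All clauses satisfied.

hot: False, power: True, open: False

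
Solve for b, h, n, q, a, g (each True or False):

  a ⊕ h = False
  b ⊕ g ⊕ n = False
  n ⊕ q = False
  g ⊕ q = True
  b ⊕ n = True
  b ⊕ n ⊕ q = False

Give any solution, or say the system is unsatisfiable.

The formula is unsatisfiable.

Adding constraints 2, 4, 6 mod 2: every variable appears an even number of times on the left, so the left side is 0.
But the right sides sum to 1 (mod 2). 0 ≠ 1 — the system is inconsistent.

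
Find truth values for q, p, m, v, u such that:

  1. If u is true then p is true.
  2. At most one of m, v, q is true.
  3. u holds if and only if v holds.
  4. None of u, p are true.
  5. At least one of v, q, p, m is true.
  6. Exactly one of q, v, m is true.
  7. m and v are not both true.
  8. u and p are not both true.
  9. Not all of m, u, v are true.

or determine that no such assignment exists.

q = False; p = False; m = True; v = False; u = False

  (1) u=F ⇒ p: vacuous ✓
  (2) {m, v, q}: 1 true — at most one ✓
  (3) u=F, v=F — same ✓
  (4) {u, p}: 0 true — none ✓
  (5) {v, q, p, m}: 1 true — at least one ✓
  (6) {q, v, m}: 1 true — exactly one ✓
  (7) m=T, v=F — not both ✓
  (8) u=F, p=F — not both ✓
  (9) {m, u, v}: 1/3 true — not all ✓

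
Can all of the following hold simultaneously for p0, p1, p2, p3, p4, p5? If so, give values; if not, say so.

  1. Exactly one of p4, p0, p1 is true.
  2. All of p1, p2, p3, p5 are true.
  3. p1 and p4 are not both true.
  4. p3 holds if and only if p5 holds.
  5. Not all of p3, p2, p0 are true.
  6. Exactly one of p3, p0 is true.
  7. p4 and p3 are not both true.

p0=F, p1=T, p2=T, p3=T, p4=F, p5=T

  (1) {p4, p0, p1}: 1 true — exactly one ✓
  (2) {p1, p2, p3, p5}: all 4 true ✓
  (3) p1=T, p4=F — not both ✓
  (4) p3=T, p5=T — same ✓
  (5) {p3, p2, p0}: 2/3 true — not all ✓
  (6) {p3, p0}: 1 true — exactly one ✓
  (7) p4=F, p3=T — not both ✓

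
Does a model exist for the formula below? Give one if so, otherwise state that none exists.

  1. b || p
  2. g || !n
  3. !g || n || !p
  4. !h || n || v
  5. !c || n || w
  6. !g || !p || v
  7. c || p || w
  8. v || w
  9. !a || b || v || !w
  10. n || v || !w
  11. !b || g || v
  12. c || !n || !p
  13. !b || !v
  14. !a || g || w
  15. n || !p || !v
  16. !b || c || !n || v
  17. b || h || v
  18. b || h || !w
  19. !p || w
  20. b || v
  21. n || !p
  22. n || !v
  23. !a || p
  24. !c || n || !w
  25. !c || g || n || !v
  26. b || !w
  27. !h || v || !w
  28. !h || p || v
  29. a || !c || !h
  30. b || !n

Try g = False:
  (g || !n) forces n = False.
  (n || !p) forces p = False.
  (b || p) forces b = True.
  (!b || g || v) forces v = True.
  clause (!b || !v) is falsified — backtrack.
So g = True.
Set p = False.
  then (b || p) forces b = True.
  then (!b || !v) forces v = False.
  then (!a || p) forces a = False.
  then (!h || p || v) forces h = False.
  then (v || w) forces w = True.
  then (n || v || !w) forces n = True.
  then (!b || c || !n || v) forces c = True.
All clauses satisfied.

g: True, p: False, b: True, n: True, h: False, w: True, v: False, c: True, a: False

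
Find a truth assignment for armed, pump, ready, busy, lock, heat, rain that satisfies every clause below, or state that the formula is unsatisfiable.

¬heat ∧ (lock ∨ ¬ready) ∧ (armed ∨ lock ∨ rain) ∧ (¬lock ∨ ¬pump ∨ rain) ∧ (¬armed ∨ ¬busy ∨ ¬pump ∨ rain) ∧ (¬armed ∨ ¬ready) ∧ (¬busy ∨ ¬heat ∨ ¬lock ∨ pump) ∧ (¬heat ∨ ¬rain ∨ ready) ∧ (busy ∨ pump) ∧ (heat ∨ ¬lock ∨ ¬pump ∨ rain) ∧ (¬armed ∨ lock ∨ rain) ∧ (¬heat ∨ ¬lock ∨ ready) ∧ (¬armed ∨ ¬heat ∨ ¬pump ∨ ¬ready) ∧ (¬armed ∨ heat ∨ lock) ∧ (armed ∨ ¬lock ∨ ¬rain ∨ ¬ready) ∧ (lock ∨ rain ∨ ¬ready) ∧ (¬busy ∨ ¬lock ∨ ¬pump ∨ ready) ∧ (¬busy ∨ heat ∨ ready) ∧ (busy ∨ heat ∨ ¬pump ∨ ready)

armed: False, pump: False, ready: True, busy: True, lock: True, heat: False, rain: False

Unit clause (¬heat) forces heat = False.
Try armed = True:
  (¬armed ∨ ¬ready) forces ready = False.
  (¬armed ∨ heat ∨ lock) forces lock = True.
  (¬busy ∨ heat ∨ ready) forces busy = False.
  (busy ∨ pump) forces pump = True.
  clause (busy ∨ heat ∨ ¬pump ∨ ready) is falsified — backtrack.
So armed = False.
Set pump = False.
  then (busy ∨ pump) forces busy = True.
  then (¬busy ∨ heat ∨ ready) forces ready = True.
  then (lock ∨ ¬ready) forces lock = True.
  then (armed ∨ ¬lock ∨ ¬rain ∨ ¬ready) forces rain = False.
All clauses satisfied.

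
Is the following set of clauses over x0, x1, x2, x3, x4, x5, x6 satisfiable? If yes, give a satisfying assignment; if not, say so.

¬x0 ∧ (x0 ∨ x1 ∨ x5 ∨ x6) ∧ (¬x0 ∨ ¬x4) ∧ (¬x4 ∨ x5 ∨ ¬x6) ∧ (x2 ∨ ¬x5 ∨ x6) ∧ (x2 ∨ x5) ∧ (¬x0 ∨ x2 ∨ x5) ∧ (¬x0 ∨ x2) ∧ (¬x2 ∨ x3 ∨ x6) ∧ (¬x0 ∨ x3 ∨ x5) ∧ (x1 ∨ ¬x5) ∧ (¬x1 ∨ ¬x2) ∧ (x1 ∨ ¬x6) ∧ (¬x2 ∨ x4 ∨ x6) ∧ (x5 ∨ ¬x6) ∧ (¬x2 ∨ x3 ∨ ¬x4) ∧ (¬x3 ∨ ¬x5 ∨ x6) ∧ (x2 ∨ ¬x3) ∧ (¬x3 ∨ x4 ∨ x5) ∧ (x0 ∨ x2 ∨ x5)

x0: False; x1: True; x2: False; x3: False; x4: False; x5: True; x6: True

Unit clause (¬x0) forces x0 = False.
Try x1 = False:
  (x1 ∨ ¬x5) forces x5 = False.
  (x0 ∨ x1 ∨ x5 ∨ x6) forces x6 = True.
  clause (x1 ∨ ¬x6) is falsified — backtrack.
So x1 = True.
  then (¬x1 ∨ ¬x2) forces x2 = False.
  then (x2 ∨ ¬x3) forces x3 = False.
  then (x0 ∨ x2 ∨ x5) forces x5 = True.
  then (x2 ∨ ¬x5 ∨ x6) forces x6 = True.
Set x4 = False.
All clauses satisfied.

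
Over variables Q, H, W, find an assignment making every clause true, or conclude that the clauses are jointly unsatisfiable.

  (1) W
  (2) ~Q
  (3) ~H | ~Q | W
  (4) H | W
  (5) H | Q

Unit clause (W) forces W = True.
Unit clause (~Q) forces Q = False.
In (H | Q) only H is left, so H = True.
Check each clause:
  (W): W holds.
  (~Q): ~Q holds.
  (~H | ~Q | W): ~Q holds.
  (H | W): H holds.
  (H | Q): H holds.
All clauses satisfied.

Q = False, H = True, W = True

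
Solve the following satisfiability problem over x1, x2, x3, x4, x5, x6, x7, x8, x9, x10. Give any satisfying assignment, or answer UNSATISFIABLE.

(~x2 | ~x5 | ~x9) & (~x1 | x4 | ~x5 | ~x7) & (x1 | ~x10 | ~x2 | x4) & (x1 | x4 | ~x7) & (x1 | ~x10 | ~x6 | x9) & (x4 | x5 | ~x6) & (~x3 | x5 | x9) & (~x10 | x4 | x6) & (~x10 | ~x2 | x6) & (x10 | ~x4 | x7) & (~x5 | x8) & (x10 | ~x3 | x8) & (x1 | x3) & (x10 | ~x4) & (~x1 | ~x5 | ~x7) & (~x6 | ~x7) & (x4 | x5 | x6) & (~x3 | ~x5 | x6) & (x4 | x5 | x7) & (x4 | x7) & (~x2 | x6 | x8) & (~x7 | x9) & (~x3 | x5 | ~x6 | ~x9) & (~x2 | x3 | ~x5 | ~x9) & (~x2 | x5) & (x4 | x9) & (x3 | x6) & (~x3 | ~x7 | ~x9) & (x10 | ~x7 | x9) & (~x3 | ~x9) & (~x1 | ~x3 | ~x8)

x1 = True; x2 = False; x3 = False; x4 = True; x5 = False; x6 = True; x7 = False; x8 = False; x9 = False; x10 = True

Set x1 = True.
Set x2 = False.
Try x3 = True:
  (~x3 | ~x9) forces x9 = False.
  (~x3 | x5 | x9) forces x5 = True.
  (~x5 | x8) forces x8 = True.
  clause (~x1 | ~x3 | ~x8) is falsified — backtrack.
So x3 = False.
  then (x3 | x6) forces x6 = True.
  then (~x6 | ~x7) forces x7 = False.
  then (x4 | x7) forces x4 = True.
  then (x10 | ~x4 | x7) forces x10 = True.
Set x5 = False.
Set x8 = False.
Set x9 = False.
All clauses satisfied.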